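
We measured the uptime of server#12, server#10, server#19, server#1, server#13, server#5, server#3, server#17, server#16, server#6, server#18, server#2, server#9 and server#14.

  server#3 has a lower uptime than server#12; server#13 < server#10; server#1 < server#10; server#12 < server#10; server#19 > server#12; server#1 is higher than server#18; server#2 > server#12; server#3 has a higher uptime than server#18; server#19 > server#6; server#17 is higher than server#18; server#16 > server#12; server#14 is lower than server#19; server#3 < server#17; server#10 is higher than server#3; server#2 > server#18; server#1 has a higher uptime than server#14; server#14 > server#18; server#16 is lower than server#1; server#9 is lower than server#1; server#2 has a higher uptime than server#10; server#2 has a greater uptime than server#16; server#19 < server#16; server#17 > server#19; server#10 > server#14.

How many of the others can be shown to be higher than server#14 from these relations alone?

Directly above server#14: server#19, server#1, server#10.
One step further: server#16, server#2, server#17 (6 so far).
Nothing else is reachable above server#14; 6 in all.

6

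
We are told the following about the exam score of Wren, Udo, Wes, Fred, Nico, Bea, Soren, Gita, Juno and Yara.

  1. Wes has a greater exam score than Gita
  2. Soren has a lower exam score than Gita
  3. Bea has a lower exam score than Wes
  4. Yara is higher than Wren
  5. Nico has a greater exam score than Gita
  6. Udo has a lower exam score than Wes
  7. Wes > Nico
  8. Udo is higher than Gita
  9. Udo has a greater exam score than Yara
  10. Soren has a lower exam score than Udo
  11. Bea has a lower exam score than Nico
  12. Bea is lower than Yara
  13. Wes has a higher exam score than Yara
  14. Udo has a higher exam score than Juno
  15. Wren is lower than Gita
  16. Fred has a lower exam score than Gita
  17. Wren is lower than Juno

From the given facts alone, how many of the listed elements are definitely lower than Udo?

Directly below Udo: Yara, Soren, Gita, Juno.
One step further: Wren, Bea, Fred (7 so far).
No other element is forced below Udo by the given relations, so the count is 7.

7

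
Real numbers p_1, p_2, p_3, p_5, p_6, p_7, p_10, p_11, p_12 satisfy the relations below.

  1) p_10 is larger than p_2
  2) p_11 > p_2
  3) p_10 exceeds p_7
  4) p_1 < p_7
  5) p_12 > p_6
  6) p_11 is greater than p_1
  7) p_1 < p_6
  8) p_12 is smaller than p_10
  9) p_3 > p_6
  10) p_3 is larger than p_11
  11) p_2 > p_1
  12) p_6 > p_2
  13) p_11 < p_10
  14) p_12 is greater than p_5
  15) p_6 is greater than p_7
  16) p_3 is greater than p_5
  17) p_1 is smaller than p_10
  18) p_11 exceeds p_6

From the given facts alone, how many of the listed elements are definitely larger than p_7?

5

The elements the relations force above p_7 are p_6, p_11, p_12, p_10, p_3 — no chain reaches any other.
That is 5.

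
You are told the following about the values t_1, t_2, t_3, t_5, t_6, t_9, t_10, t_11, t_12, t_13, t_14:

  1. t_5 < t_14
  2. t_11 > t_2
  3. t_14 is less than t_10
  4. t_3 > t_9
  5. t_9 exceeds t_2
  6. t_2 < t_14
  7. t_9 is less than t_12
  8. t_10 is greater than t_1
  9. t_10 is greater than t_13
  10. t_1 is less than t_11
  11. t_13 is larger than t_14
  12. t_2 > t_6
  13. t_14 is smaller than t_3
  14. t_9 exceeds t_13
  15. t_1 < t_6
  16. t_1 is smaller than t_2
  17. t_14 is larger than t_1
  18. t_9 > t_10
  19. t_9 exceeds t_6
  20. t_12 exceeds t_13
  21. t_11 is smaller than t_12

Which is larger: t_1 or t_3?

Chaining the given relations: t_1 < t_2 < t_14 < t_10 < t_9 < t_3.
So t_1 < t_3; t_3 is the larger of the two.

t_3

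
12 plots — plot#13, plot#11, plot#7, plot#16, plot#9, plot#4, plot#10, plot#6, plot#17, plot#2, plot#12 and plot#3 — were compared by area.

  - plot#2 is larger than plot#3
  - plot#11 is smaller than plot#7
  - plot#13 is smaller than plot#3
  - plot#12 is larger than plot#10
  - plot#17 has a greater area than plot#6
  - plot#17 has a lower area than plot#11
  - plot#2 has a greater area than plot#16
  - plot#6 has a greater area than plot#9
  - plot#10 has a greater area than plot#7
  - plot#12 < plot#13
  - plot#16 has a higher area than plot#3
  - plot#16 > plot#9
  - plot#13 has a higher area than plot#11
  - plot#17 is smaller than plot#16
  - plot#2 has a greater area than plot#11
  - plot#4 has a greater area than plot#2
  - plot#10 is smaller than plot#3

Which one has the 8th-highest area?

plot#7

Piecing the relations together gives one ordering: plot#9 < plot#6 < plot#17 < plot#11 < plot#7 < plot#10 < plot#12 < plot#13 < plot#3 < plot#16 < plot#2 < plot#4.
Counting 8 from the largest end gives plot#7.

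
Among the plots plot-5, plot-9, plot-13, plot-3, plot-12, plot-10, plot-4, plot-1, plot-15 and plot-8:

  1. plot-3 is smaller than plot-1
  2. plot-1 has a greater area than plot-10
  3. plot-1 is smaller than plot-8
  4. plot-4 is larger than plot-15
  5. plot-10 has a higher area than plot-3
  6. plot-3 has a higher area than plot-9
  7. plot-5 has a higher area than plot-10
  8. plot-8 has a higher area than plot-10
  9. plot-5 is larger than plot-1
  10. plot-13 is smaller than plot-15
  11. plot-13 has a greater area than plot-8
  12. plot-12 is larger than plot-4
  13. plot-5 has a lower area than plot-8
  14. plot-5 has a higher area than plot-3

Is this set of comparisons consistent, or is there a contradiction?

The single ordering plot-9 < plot-3 < plot-10 < plot-1 < plot-5 < plot-8 < plot-13 < plot-15 < plot-4 < plot-12 satisfies every listed relation, so no contradiction arises.

consistent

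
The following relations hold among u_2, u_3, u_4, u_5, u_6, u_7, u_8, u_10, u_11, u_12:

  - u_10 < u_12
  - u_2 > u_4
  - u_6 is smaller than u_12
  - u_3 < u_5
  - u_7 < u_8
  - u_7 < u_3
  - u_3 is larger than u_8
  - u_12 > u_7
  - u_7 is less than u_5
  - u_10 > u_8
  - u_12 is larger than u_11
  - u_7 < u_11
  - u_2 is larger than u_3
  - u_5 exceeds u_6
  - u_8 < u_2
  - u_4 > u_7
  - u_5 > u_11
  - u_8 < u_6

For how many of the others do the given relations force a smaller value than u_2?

4

The elements the relations force below u_2 are u_7, u_8, u_3, u_4 — no chain reaches any other.
That is 4.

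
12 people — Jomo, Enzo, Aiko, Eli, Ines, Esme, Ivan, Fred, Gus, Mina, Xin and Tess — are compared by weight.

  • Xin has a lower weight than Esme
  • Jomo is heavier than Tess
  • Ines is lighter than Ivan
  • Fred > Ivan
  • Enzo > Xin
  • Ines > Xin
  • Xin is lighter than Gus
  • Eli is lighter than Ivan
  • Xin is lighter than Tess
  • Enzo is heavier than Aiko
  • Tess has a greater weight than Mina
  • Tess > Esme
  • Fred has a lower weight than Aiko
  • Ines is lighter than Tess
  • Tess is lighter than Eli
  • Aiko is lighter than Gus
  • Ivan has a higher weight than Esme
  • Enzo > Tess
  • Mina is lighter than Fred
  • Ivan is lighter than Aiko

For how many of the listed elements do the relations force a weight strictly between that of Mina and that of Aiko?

Chaining upward from Mina reaches: Tess, Eli, Ivan, Jomo, Fred, Enzo, Gus.
Chaining downward from Aiko reaches: Xin, Ines, Esme, Tess, Eli, Ivan, Fred.
Strictly between Mina and Aiko are those in both lists: Tess, Eli, Ivan, Fred — 4 elements.

4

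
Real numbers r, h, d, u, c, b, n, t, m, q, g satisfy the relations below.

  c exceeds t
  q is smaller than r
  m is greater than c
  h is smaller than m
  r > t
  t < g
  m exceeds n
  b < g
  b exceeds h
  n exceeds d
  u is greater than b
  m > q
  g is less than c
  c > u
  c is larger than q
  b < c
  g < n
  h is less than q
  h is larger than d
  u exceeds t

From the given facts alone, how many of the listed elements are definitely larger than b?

5

Directly above b: g, u, c.
One step further: n, m (5 so far).
Nothing else is reachable above b; 5 in all.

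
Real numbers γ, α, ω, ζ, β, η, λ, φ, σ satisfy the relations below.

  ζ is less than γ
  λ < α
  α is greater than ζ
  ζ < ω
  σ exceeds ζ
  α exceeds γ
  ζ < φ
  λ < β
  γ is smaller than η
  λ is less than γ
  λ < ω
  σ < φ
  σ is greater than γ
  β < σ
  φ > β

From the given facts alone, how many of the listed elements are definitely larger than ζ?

Directly above ζ: ω, γ, α, σ, φ.
One step further: η (6 so far).
No other element is forced above ζ by the given relations, so the count is 6.

6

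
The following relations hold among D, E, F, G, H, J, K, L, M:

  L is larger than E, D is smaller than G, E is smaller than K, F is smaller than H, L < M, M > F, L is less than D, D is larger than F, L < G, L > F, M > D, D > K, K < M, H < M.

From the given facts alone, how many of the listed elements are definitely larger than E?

The elements the relations force above E are L, K, D, M, G — no chain reaches any other.
That is 5.

5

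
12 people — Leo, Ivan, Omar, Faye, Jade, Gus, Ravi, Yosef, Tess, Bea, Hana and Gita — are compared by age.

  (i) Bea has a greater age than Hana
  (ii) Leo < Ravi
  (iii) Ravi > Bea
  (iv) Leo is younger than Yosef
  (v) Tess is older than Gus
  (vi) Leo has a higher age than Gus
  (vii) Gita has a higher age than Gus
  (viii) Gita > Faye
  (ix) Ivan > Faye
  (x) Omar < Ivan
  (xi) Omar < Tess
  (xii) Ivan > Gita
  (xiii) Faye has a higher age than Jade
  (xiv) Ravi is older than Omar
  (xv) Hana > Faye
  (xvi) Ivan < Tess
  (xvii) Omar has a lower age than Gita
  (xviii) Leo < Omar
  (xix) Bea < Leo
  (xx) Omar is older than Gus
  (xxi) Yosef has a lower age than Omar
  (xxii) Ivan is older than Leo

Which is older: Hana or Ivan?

Ivan

Hana < Bea < Leo < Yosef < Omar < Gita < Ivan, by transitivity through Bea, Leo, Yosef, Omar, Gita.
So Hana < Ivan; Ivan is the older of the two.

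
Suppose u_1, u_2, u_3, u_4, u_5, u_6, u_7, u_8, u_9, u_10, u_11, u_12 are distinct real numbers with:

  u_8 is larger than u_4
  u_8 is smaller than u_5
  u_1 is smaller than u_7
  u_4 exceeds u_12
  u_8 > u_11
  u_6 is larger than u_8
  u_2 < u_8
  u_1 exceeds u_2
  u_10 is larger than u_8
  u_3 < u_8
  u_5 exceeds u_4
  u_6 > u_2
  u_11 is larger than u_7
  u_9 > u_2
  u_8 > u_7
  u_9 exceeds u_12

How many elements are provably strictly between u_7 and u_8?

1

Chaining upward from u_7 reaches: u_11, u_10, u_5, u_6.
Chaining downward from u_8 reaches: u_2, u_1, u_12, u_11, u_4, u_3.
Strictly between u_7 and u_8 are those in both lists: u_11 — 1 element.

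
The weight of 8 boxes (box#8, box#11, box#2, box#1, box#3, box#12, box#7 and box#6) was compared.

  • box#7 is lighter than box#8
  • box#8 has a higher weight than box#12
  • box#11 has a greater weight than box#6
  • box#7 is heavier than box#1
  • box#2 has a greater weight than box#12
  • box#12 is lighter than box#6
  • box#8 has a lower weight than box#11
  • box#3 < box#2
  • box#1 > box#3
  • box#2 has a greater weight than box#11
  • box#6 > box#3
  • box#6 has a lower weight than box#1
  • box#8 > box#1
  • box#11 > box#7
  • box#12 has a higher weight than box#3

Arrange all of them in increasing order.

Each adjacent pair is fixed by a given relation: box#3 < box#12; box#12 < box#6; box#6 < box#1; box#1 < box#7; box#7 < box#8; box#8 < box#11; box#11 < box#2. Chaining them end to end gives the full order.

box#3 < box#12 < box#6 < box#1 < box#7 < box#8 < box#11 < box#2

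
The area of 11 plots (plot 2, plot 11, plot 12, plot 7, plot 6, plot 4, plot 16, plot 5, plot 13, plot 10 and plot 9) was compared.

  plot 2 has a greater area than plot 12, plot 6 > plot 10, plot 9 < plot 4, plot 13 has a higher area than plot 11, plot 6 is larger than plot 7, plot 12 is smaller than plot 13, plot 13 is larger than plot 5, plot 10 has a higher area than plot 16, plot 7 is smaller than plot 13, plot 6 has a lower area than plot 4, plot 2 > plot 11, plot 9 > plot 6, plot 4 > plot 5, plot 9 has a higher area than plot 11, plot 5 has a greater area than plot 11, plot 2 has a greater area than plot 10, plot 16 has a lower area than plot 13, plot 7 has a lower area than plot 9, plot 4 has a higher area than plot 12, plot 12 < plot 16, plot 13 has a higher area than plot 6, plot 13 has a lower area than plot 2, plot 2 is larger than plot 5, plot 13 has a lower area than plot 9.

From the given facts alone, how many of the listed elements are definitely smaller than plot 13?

From plot 13 the given relations immediately reach plot 11, plot 7, plot 12, plot 16, plot 5, plot 6.
From those, plot 10 — 7 in total.
No other element is forced below plot 13 by the given relations, so the count is 7.

7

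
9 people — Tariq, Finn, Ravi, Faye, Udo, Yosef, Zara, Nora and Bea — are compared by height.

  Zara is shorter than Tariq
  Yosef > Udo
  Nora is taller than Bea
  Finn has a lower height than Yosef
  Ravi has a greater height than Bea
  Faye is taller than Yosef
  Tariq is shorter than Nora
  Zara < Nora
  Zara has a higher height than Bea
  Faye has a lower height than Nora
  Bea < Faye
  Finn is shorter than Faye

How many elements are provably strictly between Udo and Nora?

2

Chaining upward from Udo reaches: Yosef, Faye.
Chaining downward from Nora reaches: Finn, Bea, Zara, Yosef, Tariq, Faye.
Strictly between Udo and Nora are those in both lists: Yosef, Faye — 2 elements.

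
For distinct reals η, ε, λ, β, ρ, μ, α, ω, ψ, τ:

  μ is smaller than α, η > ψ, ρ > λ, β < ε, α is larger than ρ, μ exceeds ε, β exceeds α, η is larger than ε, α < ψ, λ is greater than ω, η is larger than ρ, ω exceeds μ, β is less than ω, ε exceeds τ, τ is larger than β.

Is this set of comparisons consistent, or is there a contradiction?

Chaining the given relations yields β < τ < ε < μ < ω < λ < ρ < α, so β < α. But one relation states α < β. These cannot both hold.

inconsistent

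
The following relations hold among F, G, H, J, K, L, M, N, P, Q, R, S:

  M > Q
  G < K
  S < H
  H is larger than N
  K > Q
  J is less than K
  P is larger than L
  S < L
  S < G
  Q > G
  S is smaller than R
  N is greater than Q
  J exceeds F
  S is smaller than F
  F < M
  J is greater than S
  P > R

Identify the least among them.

Chaining upward from S: directly above it, G, F, J, R, H, L; then Q, M, K, P; then N.
That covers every other element, and nothing is given below S, so S is the least.

S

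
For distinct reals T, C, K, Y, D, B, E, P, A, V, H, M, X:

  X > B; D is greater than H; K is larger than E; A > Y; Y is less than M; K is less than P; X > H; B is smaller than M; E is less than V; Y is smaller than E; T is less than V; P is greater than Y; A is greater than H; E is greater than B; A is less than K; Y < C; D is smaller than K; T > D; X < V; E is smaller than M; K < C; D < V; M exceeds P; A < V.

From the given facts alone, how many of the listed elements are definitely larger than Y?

The elements the relations force above Y are E, A, K, P, M, C, V — no chain reaches any other.
That is 7.

7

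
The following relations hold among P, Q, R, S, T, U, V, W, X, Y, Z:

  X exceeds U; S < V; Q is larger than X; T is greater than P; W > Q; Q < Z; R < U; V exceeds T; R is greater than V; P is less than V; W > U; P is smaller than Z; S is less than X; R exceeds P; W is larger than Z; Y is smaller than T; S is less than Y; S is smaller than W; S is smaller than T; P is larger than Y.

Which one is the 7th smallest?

U

Chaining the given pairs: S < Y < P < T < V < R < U < X < Q < Z < W.
The 7th smallest is U.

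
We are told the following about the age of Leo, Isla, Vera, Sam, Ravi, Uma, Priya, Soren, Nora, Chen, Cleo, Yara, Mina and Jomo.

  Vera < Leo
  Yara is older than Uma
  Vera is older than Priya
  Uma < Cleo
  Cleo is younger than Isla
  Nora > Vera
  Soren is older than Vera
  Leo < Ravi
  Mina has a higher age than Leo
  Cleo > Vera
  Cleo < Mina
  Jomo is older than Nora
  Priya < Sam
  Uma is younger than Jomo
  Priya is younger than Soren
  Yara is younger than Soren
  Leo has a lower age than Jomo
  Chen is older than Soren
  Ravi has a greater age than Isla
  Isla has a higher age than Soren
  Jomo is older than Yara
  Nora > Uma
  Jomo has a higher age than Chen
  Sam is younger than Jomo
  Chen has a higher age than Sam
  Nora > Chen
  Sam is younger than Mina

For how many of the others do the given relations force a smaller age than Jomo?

From Jomo the given relations immediately reach Uma, Yara, Sam, Leo, Chen, Nora.
From those, Priya, Vera, Soren — 9 in total.
Nothing else is reachable below Jomo; 9 in all.

9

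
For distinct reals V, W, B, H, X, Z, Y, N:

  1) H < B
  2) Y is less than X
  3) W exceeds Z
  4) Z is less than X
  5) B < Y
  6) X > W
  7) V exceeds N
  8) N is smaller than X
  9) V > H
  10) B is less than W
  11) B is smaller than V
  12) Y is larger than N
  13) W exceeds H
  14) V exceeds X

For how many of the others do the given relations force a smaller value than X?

6

Directly below X: N, Z, Y, W.
One step further: H, B (6 so far).
No other element is forced below X by the given relations, so the count is 6.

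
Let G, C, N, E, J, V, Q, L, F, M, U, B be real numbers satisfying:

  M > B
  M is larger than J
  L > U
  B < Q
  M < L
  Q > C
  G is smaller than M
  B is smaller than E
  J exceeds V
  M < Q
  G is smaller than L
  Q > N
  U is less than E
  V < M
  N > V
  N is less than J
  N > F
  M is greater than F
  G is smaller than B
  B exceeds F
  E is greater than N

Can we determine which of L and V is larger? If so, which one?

Following the relations from V: V < N < J < M < L.
So L is larger.

L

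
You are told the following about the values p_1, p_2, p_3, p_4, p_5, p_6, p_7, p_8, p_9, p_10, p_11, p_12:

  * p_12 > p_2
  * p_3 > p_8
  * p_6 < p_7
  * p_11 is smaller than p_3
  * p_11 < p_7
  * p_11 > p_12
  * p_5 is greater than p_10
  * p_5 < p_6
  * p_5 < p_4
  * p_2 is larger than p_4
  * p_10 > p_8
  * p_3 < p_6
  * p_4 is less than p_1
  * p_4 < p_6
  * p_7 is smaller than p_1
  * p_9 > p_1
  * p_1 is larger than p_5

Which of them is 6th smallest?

p_12

The consecutive relations fix a unique order: p_8 < p_10 < p_5 < p_4 < p_2 < p_12 < p_11 < p_3 < p_6 < p_7 < p_1 < p_9.
Counting 6 from the smallest end gives p_12.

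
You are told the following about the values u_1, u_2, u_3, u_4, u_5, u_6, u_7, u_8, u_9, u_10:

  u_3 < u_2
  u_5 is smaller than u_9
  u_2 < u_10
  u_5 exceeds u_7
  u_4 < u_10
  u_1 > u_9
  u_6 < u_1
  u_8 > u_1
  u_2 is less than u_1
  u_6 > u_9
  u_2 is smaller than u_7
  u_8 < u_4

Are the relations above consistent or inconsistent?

consistent

Every relation is compatible with u_3 < u_2 < u_7 < u_5 < u_9 < u_6 < u_1 < u_8 < u_4 < u_10; the set is consistent.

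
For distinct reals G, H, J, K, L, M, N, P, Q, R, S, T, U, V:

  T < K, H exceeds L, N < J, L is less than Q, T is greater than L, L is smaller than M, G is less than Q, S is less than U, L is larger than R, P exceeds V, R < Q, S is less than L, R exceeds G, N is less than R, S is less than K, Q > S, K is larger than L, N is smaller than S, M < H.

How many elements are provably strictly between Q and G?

The relations place G below Q. An element lies strictly between them when it is forced above G and also forced below Q.
Above G: {R, L, M, T, H, K}. Below Q: {N, R, S, L}.
Intersection: {R, L} — 2.

2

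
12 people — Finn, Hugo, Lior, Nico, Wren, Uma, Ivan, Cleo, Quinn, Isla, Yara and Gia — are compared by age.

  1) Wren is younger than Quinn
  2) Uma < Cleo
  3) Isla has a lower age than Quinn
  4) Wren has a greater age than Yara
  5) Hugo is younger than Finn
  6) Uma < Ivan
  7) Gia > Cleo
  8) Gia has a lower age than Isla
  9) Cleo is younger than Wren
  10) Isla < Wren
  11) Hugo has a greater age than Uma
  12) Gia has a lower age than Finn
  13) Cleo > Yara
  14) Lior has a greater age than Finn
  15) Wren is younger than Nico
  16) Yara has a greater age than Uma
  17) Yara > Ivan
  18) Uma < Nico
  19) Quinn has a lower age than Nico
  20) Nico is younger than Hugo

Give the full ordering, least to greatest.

Uma < Ivan < Yara < Cleo < Gia < Isla < Wren < Quinn < Nico < Hugo < Finn < Lior

The consecutive links are each given: Uma < Ivan; Ivan < Yara; Yara < Cleo; Cleo < Gia; Gia < Isla; Isla < Wren; Wren < Quinn; Quinn < Nico; Nico < Hugo; Hugo < Finn; Finn < Lior.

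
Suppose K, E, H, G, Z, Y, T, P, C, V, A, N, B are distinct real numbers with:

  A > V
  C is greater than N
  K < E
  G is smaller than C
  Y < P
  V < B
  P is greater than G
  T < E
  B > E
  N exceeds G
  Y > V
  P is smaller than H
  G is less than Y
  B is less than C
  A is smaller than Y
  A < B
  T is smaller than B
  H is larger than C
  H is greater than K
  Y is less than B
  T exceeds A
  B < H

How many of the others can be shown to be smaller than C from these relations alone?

From C the given relations immediately reach G, B, N.
From those, V, A, T, Y, E — 8 in total.
From those, K — 9 in total.
Nothing else is reachable below C; 9 in all.

9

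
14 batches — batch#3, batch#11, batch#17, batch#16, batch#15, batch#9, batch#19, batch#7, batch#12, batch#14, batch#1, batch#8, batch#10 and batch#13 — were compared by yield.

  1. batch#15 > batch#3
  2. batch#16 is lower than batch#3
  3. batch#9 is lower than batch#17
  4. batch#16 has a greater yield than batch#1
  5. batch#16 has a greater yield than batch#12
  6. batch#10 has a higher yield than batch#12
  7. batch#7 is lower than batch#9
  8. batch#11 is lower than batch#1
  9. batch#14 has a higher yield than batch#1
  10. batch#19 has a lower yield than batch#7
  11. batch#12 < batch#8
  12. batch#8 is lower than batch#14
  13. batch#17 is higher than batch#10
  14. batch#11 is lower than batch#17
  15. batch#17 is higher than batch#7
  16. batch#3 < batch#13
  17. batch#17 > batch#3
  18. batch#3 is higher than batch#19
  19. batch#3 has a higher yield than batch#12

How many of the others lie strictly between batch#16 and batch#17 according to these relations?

Chaining upward from batch#16 reaches: batch#3, batch#13, batch#15.
Chaining downward from batch#17 reaches: batch#12, batch#11, batch#1, batch#19, batch#7, batch#10, batch#3, batch#9.
Strictly between batch#16 and batch#17 are those in both lists: batch#3 — 1 element.

1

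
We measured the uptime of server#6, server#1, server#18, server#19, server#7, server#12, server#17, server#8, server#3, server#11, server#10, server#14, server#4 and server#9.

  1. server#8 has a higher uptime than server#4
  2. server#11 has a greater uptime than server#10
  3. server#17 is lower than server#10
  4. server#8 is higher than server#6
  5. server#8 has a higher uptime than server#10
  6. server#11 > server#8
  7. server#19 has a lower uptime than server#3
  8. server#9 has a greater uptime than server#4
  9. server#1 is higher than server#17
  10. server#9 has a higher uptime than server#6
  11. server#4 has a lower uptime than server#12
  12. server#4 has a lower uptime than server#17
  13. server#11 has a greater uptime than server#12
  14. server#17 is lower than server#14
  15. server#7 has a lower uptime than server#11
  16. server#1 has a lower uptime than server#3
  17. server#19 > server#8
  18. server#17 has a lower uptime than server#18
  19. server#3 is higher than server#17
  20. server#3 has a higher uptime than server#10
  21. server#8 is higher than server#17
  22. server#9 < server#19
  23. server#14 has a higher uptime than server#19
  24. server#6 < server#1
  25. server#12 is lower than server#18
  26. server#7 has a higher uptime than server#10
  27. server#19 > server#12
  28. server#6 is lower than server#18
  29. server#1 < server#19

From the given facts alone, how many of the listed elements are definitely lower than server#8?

From server#8 the given relations immediately reach server#4, server#6, server#17, server#10.
Nothing else is reachable below server#8; 4 in all.

4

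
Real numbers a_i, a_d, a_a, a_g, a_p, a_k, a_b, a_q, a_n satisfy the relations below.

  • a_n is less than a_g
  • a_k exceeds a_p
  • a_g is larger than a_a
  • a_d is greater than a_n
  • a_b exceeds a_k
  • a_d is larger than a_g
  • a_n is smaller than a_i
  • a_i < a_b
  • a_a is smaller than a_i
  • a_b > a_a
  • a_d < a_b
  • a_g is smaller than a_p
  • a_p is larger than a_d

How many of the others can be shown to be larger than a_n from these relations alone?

The elements the relations force above a_n are a_g, a_d, a_p, a_i, a_k, a_b — no chain reaches any other.
That is 6.

6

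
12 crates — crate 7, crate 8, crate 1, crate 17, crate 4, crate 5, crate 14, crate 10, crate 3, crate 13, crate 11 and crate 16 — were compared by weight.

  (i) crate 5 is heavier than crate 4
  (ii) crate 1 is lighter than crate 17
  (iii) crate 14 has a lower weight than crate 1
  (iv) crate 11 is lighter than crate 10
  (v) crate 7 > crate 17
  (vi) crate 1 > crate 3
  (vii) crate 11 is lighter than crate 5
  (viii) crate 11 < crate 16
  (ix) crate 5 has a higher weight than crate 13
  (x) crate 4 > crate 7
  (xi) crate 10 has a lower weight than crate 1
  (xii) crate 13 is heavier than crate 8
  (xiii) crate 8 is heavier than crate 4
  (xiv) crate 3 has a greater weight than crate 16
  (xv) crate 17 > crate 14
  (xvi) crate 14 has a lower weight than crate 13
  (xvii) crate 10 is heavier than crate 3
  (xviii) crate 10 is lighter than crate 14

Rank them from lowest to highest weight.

crate 11 < crate 16 < crate 3 < crate 10 < crate 14 < crate 1 < crate 17 < crate 7 < crate 4 < crate 8 < crate 13 < crate 5

Nothing is placed below crate 11, so it is least; from there crate 11 < crate 16; crate 16 < crate 3; crate 3 < crate 10; crate 10 < crate 14; crate 14 < crate 1; crate 1 < crate 17; crate 17 < crate 7; crate 7 < crate 4; crate 4 < crate 8; crate 8 < crate 13; crate 13 < crate 5, each given directly.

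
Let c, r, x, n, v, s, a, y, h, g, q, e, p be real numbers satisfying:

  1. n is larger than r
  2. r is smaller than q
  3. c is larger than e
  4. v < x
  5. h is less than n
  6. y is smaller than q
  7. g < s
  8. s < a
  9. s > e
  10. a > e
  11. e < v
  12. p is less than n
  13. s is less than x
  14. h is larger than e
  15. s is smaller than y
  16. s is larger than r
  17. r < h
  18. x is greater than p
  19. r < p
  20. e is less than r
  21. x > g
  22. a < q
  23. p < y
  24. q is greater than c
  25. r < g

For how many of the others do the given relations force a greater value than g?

5

The elements the relations force above g are s, x, a, y, q — no chain reaches any other.
That is 5.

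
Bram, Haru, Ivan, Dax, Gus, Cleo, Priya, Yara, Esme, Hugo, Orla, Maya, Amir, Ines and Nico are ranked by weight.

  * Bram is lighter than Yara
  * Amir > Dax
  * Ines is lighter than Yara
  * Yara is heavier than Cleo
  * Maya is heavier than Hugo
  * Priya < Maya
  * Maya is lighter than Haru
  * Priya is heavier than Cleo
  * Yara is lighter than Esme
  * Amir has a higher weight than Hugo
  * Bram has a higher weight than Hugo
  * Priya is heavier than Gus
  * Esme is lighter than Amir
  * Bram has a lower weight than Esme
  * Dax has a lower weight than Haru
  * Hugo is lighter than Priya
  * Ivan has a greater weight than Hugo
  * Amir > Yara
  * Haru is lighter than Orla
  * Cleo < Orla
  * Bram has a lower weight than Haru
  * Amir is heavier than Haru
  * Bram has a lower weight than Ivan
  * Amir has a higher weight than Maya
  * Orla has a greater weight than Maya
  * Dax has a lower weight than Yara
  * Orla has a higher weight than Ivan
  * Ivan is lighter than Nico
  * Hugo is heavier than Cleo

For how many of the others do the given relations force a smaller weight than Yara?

5

The elements the relations force below Yara are Cleo, Ines, Dax, Hugo, Bram — no chain reaches any other.
That is 5.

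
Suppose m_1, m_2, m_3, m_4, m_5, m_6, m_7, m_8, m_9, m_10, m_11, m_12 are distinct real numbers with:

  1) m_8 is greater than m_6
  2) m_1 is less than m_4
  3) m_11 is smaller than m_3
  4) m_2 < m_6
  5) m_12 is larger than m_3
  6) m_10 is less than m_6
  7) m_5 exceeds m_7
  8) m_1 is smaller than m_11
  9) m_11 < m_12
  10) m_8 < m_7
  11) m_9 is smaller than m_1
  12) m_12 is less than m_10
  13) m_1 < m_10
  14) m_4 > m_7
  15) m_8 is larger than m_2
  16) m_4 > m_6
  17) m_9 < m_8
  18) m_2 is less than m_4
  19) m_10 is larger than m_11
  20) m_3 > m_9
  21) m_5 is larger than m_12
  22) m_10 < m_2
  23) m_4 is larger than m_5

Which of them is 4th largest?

The consecutive relations fix a unique order: m_9 < m_1 < m_11 < m_3 < m_12 < m_10 < m_2 < m_6 < m_8 < m_7 < m_5 < m_4.
Counting 4 from the largest end gives m_8.

m_8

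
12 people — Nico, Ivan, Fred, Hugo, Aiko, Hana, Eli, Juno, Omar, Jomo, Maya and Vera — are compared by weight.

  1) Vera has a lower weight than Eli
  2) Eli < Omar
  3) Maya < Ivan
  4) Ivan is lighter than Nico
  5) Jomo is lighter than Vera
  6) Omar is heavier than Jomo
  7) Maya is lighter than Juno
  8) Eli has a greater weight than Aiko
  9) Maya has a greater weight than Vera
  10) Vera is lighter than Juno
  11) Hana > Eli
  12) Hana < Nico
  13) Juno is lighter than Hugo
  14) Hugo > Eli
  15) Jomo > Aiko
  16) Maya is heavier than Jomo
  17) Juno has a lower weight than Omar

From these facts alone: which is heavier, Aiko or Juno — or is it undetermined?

Following the relations from Aiko: Aiko < Jomo < Vera < Maya < Juno.
So Juno is heavier.

Juno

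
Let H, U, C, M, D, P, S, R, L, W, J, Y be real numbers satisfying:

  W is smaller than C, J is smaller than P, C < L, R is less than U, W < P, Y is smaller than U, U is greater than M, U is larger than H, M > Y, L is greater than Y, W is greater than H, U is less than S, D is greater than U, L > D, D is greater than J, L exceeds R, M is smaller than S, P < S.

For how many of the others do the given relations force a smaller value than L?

From L the given relations immediately reach Y, R, C, D.
From those, W, J, U — 7 in total.
From those, H, M — 9 in total.
Nothing else is reachable below L; 9 in all.

9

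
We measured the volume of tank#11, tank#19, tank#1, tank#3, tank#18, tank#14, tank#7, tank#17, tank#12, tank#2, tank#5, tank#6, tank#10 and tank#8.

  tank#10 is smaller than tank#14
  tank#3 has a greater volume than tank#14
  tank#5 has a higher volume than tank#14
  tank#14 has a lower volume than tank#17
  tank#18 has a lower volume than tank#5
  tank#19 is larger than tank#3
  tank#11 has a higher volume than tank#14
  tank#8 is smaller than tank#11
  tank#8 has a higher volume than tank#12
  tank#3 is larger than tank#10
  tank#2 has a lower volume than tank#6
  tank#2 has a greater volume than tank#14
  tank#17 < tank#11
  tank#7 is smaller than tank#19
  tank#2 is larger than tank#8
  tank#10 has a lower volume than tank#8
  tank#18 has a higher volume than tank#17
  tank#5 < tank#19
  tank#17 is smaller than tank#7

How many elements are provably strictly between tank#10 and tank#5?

3

The relations place tank#10 below tank#5. An element lies strictly between them when it is forced above tank#10 and also forced below tank#5.
Above tank#10: {tank#14, tank#17, tank#7, tank#8, tank#18, tank#11, tank#3, tank#2, tank#6, tank#19}. Below tank#5: {tank#14, tank#17, tank#18}.
Intersection: {tank#14, tank#17, tank#18} — 3.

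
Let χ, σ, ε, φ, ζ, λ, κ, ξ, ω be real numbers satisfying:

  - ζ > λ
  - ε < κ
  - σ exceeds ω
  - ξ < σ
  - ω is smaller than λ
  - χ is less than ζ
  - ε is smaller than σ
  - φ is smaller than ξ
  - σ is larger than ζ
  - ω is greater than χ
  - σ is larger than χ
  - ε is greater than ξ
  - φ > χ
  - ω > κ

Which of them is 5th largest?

κ

Piecing the relations together gives one ordering: χ < φ < ξ < ε < κ < ω < λ < ζ < σ.
The 5th largest is κ.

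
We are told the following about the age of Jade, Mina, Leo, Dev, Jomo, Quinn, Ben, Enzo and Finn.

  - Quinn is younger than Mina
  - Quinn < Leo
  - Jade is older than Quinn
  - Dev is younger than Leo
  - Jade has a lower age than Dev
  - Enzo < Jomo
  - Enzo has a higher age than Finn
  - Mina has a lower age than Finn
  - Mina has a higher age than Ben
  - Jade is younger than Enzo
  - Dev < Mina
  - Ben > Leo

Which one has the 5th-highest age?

Ben

Piecing the relations together gives one ordering: Quinn < Jade < Dev < Leo < Ben < Mina < Finn < Enzo < Jomo.
The 5th largest is Ben.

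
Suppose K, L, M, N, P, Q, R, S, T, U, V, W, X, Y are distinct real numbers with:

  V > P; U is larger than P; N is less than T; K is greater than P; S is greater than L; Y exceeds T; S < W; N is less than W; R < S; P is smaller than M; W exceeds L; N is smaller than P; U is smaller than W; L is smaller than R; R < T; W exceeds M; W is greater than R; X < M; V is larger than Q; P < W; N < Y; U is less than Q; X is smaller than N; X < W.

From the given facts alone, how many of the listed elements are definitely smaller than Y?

5

The elements the relations force below Y are X, N, L, R, T — no chain reaches any other.
That is 5.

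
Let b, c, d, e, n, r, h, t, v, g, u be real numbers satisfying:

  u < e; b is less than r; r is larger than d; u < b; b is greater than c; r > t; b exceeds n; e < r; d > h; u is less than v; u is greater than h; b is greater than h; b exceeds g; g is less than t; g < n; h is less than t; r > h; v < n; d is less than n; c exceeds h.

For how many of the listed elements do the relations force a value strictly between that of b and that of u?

2

The relations place u below b. An element lies strictly between them when it is forced above u and also forced below b.
Above u: {v, e, n, r}. Below b: {h, c, v, d, g, n}.
Intersection: {v, n} — 2.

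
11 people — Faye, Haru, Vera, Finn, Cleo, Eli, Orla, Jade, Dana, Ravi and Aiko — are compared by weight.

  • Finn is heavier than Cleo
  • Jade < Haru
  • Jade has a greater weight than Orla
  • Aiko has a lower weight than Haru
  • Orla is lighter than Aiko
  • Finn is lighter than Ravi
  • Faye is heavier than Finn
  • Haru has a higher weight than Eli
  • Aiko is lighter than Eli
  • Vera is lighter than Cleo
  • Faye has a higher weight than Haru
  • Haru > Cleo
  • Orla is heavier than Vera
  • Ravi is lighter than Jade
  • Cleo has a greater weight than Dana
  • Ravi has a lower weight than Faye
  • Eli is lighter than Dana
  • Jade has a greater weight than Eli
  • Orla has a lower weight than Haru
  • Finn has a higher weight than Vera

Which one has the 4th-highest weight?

Ravi

Piecing the relations together gives one ordering: Vera < Orla < Aiko < Eli < Dana < Cleo < Finn < Ravi < Jade < Haru < Faye.
The 4th largest is Ravi.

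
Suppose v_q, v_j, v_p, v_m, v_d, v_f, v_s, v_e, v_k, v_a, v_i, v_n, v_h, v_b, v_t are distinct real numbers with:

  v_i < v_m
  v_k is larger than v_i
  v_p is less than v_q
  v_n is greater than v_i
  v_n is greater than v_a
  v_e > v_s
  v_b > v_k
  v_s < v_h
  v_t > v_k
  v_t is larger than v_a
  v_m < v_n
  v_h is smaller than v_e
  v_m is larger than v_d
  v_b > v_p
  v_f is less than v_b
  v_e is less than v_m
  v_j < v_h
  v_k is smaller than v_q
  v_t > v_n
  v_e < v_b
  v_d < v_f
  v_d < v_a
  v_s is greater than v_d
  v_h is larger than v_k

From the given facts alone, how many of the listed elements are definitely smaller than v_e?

6

Directly below v_e: v_s, v_h.
One step further: v_d, v_k, v_j (5 so far).
One step further: v_i (6 so far).
No other element is forced below v_e by the given relations, so the count is 6.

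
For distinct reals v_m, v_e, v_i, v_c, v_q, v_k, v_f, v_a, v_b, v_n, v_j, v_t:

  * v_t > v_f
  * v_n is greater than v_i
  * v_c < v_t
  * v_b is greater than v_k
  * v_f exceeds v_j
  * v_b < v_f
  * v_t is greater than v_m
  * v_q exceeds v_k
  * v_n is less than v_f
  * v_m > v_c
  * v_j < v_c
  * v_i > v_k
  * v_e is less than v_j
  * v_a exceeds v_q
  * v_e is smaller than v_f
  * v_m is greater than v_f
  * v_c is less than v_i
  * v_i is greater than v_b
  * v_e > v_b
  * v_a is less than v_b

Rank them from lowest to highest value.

Nothing is placed below v_k, so it is least; from there v_k < v_q; v_q < v_a; v_a < v_b; v_b < v_e; v_e < v_j; v_j < v_c; v_c < v_i; v_i < v_n; v_n < v_f; v_f < v_m; v_m < v_t, each given directly.

v_k < v_q < v_a < v_b < v_e < v_j < v_c < v_i < v_n < v_f < v_m < v_t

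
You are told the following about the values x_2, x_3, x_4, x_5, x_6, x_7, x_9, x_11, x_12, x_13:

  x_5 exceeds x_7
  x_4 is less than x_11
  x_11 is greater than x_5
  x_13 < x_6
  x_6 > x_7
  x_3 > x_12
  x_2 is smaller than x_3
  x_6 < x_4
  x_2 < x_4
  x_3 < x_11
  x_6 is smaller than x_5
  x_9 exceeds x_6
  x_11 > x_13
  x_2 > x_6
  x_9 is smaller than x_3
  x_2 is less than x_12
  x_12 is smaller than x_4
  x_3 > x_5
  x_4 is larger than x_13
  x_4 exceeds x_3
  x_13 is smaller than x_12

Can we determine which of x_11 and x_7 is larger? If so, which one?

x_7 < x_6 < x_2 < x_12 < x_3 < x_4 < x_11, by transitivity through x_6, x_2, x_12, x_3, x_4.
So x_11 is larger.

x_11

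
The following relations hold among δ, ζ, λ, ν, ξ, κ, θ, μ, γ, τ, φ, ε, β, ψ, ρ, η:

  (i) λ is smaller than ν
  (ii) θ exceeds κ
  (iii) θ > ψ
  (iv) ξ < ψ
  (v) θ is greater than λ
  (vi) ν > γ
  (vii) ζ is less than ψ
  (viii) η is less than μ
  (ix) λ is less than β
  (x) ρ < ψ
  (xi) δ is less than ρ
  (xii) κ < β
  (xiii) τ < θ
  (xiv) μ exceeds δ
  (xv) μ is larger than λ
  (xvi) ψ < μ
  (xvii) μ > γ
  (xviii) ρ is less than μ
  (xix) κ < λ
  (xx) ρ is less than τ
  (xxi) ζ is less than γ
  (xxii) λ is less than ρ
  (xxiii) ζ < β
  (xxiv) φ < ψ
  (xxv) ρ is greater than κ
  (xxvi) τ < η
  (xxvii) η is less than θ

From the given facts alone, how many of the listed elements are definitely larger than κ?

From κ the given relations immediately reach λ, ρ, β, θ.
From those, ψ, τ, ν, μ — 8 in total.
From those, η — 9 in total.
Nothing else is reachable above κ; 9 in all.

9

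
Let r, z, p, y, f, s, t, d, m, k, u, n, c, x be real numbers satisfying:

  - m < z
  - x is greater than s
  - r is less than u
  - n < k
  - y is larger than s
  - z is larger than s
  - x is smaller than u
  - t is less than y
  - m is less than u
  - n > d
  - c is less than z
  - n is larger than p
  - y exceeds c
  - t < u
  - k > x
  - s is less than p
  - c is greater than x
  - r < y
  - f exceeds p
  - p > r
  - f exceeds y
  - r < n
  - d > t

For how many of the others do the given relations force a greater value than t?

6

Directly above t: d, y, u.
One step further: f, n (5 so far).
One step further: k (6 so far).
No other element is forced above t by the given relations, so the count is 6.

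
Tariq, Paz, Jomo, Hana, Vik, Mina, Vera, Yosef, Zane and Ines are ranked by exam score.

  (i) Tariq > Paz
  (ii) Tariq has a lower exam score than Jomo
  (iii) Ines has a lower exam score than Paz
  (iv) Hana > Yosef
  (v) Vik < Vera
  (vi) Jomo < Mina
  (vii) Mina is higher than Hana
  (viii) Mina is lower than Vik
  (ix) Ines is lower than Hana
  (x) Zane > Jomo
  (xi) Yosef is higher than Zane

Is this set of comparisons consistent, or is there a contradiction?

The single ordering Ines < Paz < Tariq < Jomo < Zane < Yosef < Hana < Mina < Vik < Vera satisfies every listed relation, so no contradiction arises.

consistent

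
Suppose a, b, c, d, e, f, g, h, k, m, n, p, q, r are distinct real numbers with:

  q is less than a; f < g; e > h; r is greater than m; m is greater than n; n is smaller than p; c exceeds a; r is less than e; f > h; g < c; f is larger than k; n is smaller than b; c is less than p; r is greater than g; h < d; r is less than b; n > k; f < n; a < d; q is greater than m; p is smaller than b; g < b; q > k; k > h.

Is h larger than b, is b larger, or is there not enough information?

b

h < k < f < n < m < q < a < c < p < b, by transitivity through k, f, n, m, q, a, c, p.
So b is larger.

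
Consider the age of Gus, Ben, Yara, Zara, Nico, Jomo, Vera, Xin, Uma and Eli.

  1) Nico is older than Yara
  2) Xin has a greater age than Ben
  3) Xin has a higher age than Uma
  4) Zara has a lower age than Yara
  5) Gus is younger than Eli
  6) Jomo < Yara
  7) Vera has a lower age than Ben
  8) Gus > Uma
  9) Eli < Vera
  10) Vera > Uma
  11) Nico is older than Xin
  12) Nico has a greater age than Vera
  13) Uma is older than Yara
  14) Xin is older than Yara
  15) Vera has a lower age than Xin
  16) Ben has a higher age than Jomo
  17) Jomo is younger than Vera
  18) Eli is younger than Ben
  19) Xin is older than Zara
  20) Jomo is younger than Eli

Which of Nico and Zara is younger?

Zara

The relevant relations are Zara < Yara; Yara < Uma; Uma < Gus; Gus < Eli; Eli < Vera; Vera < Ben; Ben < Xin; Xin < Nico.
Chaining these gives Zara < Yara < Uma < Gus < Eli < Vera < Ben < Xin < Nico.
So Zara < Nico; Zara is the younger of the two.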